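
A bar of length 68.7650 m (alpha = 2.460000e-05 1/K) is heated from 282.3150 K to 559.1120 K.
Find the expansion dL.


dT = 276.7970 K
dL = 2.460000e-05 * 68.7650 * 276.7970 = 0.468235 m
L_final = 69.233235 m

dL = 0.468235 m


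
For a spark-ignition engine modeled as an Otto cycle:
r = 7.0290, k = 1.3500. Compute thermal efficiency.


r^(k-1) = 1.9788
eta = 1 - 1/1.9788 = 0.4947 = 49.4656%

49.4656%


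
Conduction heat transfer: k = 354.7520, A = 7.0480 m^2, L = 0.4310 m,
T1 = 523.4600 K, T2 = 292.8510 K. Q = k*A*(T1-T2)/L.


dT = 230.6090 K
Q = 354.7520 * 7.0480 * 230.6090 / 0.4310 = 1337795.4988 W

1337795.4988 W


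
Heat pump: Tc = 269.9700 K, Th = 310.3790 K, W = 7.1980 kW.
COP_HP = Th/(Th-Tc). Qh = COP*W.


COP = 310.3790 / 40.4090 = 7.6809
Qh = 7.6809 * 7.1980 = 55.2874 kW

COP = 7.6809, Qh = 55.2874 kW


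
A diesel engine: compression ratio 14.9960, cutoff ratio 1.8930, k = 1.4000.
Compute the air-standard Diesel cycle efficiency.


r^(k-1) = 2.9539
rc^k = 2.4435
eta = 0.6091 = 60.9119%

60.9119%


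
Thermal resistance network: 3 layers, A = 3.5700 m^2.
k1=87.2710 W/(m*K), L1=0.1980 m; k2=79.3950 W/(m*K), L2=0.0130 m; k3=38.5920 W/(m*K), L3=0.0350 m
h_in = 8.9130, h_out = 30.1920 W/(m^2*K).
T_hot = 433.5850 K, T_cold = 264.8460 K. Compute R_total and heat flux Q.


R_conv_in = 1/(8.9130*3.5700) = 0.0314
R_1 = 0.1980/(87.2710*3.5700) = 0.0006
R_2 = 0.0130/(79.3950*3.5700) = 4.5865e-05
R_3 = 0.0350/(38.5920*3.5700) = 0.0003
R_conv_out = 1/(30.1920*3.5700) = 0.0093
R_total = 0.0416 K/W
Q = 168.7390 / 0.0416 = 4052.2836 W

R_total = 0.0416 K/W, Q = 4052.2836 W


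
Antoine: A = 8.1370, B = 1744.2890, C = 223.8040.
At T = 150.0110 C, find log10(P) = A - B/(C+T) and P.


C+T = 373.8150
B/(C+T) = 4.6662
log10(P) = 8.1370 - 4.6662 = 3.4708
P = 10^3.4708 = 2956.7699 mmHg

2956.7699 mmHg


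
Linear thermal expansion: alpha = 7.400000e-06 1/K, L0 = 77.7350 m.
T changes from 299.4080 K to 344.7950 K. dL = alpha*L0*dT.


dT = 45.3870 K
dL = 7.400000e-06 * 77.7350 * 45.3870 = 0.026108 m
L_final = 77.761108 m

dL = 0.026108 m


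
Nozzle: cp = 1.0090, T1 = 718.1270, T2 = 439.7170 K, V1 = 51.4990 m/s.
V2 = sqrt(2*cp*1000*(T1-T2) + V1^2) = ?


dT = 278.4100 K
2*cp*1000*dT = 561831.3800
V1^2 = 2652.1470
V2 = sqrt(564483.5270) = 751.3212 m/s

751.3212 m/s


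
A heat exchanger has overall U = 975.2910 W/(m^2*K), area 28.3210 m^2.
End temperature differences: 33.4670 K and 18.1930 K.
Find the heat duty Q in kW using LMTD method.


LMTD = 25.0589 K
Q = 975.2910 * 28.3210 * 25.0589 = 692158.4214 W = 692.1584 kW

692.1584 kW


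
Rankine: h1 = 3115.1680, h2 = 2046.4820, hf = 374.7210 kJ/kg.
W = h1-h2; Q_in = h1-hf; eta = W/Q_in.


W = 1068.6860 kJ/kg
Q_in = 2740.4470 kJ/kg
eta = 0.3900 = 38.9968%

eta = 38.9968%


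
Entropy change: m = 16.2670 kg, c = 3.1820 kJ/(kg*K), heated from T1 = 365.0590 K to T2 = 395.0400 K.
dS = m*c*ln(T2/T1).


T2/T1 = 1.0821
ln(T2/T1) = 0.0789
dS = 16.2670 * 3.1820 * 0.0789 = 4.0854 kJ/K

4.0854 kJ/K


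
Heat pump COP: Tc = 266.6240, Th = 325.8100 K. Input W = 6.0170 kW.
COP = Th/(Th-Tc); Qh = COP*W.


COP = 325.8100 / 59.1860 = 5.5048
Qh = 5.5048 * 6.0170 = 33.1227 kW

COP = 5.5048, Qh = 33.1227 kW


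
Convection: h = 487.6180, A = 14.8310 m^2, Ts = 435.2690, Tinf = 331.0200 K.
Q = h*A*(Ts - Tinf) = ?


dT = 104.2490 K
Q = 487.6180 * 14.8310 * 104.2490 = 753914.4398 W

753914.4398 W


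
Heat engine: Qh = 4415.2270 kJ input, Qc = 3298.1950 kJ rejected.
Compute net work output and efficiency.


W = 4415.2270 - 3298.1950 = 1117.0320 kJ
eta = 1117.0320 / 4415.2270 = 0.2530 = 25.2995%

W = 1117.0320 kJ, eta = 25.2995%


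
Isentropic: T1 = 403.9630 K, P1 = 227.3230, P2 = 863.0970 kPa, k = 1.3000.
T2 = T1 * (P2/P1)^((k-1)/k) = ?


(k-1)/k = 0.2308
(P2/P1)^exp = 1.3605
T2 = 403.9630 * 1.3605 = 549.6080 K

549.6080 K


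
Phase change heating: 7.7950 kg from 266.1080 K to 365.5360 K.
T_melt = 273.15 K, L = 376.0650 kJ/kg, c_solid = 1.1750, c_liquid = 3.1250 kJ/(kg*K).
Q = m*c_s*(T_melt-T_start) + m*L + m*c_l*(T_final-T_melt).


Q1 (sensible, solid) = 7.7950 * 1.1750 * 7.0420 = 64.4986 kJ
Q2 (latent) = 7.7950 * 376.0650 = 2931.4267 kJ
Q3 (sensible, liquid) = 7.7950 * 3.1250 * 92.3860 = 2250.4652 kJ
Q_total = 5246.3905 kJ

5246.3905 kJ


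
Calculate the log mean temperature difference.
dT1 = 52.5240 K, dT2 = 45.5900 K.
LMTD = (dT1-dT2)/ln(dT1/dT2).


dT1/dT2 = 1.1521
ln(dT1/dT2) = 0.1416
LMTD = 6.9340 / 0.1416 = 48.9752 K

48.9752 K


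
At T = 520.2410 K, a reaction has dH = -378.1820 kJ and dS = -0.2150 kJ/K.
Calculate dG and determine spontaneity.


T*dS = 520.2410 * -0.2150 = -111.8518 kJ
dG = -378.1820 + 111.8518 = -266.3302 kJ (spontaneous)

dG = -266.3302 kJ, spontaneous


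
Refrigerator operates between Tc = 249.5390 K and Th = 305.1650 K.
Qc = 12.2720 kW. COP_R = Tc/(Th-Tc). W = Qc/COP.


COP = 249.5390 / 55.6260 = 4.4860
W = 12.2720 / 4.4860 = 2.7356 kW

COP = 4.4860, W = 2.7356 kW


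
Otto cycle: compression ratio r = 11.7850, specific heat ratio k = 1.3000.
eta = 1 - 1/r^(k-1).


r^(k-1) = 2.0960
eta = 1 - 1/2.0960 = 0.5229 = 52.2909%

52.2909%


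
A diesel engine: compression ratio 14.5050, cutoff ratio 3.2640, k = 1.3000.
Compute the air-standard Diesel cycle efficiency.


r^(k-1) = 2.2308
rc^k = 4.6545
eta = 0.4434 = 44.3384%

44.3384%


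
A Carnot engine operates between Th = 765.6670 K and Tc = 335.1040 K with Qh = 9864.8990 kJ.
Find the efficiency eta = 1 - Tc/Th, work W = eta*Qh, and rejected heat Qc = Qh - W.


eta = 1 - 335.1040/765.6670 = 0.5623
W = 0.5623 * 9864.8990 = 5547.3992 kJ
Qc = 9864.8990 - 5547.3992 = 4317.4998 kJ

eta = 56.2337%, W = 5547.3992 kJ, Qc = 4317.4998 kJ


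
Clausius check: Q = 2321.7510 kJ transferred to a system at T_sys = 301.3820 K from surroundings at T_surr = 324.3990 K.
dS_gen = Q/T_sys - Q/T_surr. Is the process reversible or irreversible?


dS_sys = 2321.7510/301.3820 = 7.7037 kJ/K
dS_surr = -2321.7510/324.3990 = -7.1571 kJ/K
dS_gen = 7.7037 - 7.1571 = 0.5466 kJ/K (irreversible)

dS_gen = 0.5466 kJ/K, irreversible


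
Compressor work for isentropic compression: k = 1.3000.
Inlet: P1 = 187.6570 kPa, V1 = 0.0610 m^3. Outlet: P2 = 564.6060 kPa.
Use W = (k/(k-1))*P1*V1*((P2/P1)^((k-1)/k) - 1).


(k-1)/k = 0.2308
(P2/P1)^exp = 1.2894
W = 4.3333 * 187.6570 * 0.0610 * (1.2894 - 1) = 14.3566 kJ

14.3566 kJ


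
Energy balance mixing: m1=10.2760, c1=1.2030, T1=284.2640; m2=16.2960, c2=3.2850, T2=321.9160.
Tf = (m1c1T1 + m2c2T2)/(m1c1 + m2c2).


num = 20747.0027
den = 65.8944
Tf = 314.8523 K

314.8523 K


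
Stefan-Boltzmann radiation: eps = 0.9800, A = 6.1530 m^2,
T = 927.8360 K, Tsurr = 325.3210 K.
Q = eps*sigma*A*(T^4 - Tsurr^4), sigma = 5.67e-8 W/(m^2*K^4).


T^4 = 7.4111e+11
Tsurr^4 = 1.1201e+10
Q = 0.9800 * 5.67e-8 * 6.1530 * 7.2991e+11 = 249555.4933 W

249555.4933 W


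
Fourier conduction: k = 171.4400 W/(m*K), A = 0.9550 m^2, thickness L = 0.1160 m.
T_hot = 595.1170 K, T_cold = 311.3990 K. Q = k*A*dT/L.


dT = 283.7180 K
Q = 171.4400 * 0.9550 * 283.7180 / 0.1160 = 400446.4336 W

400446.4336 W


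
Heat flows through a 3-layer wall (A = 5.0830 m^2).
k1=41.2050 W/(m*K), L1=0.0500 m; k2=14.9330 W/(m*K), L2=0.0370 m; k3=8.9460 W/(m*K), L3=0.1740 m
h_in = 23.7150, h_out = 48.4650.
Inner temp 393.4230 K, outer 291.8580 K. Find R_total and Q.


R_conv_in = 1/(23.7150*5.0830) = 0.0083
R_1 = 0.0500/(41.2050*5.0830) = 0.0002
R_2 = 0.0370/(14.9330*5.0830) = 0.0005
R_3 = 0.1740/(8.9460*5.0830) = 0.0038
R_conv_out = 1/(48.4650*5.0830) = 0.0041
R_total = 0.0169 K/W
Q = 101.5650 / 0.0169 = 6007.0107 W

R_total = 0.0169 K/W, Q = 6007.0107 W


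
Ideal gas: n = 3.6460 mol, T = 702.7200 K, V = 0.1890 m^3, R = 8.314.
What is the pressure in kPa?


P = nRT/V = 3.6460 * 8.314 * 702.7200 / 0.1890
= 21301.4417 / 0.1890 = 112706.0409 Pa = 112.7060 kPa

112.7060 kPa


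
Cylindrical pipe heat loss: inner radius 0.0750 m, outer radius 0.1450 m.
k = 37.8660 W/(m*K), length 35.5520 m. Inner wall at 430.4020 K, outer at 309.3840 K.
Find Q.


dT = 121.0180 K
ln(ro/ri) = 0.6592
Q = 2*pi*37.8660*35.5520*121.0180 / 0.6592 = 1552730.3739 W

1552730.3739 W


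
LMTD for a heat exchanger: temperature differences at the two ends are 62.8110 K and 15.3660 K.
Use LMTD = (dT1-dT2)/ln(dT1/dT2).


dT1/dT2 = 4.0877
ln(dT1/dT2) = 1.4080
LMTD = 47.4450 / 1.4080 = 33.6974 K

33.6974 K


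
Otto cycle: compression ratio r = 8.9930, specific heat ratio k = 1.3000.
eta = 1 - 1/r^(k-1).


r^(k-1) = 1.9327
eta = 1 - 1/1.9327 = 0.4826 = 48.2597%

48.2597%


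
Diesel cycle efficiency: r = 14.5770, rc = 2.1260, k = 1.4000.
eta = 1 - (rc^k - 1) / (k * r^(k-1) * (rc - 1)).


r^(k-1) = 2.9206
rc^k = 2.8747
eta = 0.5928 = 59.2815%

59.2815%


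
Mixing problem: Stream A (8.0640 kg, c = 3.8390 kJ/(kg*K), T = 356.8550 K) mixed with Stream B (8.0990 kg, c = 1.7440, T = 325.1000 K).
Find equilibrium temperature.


num = 15639.3343
den = 45.0824
Tf = 346.9059 K

346.9059 K


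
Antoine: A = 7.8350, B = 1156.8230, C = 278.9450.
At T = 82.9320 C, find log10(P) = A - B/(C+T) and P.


C+T = 361.8770
B/(C+T) = 3.1967
log10(P) = 7.8350 - 3.1967 = 4.6383
P = 10^4.6383 = 43478.0614 mmHg

43478.0614 mmHg


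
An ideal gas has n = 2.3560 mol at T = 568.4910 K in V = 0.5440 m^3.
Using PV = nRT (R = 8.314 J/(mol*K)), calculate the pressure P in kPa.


P = nRT/V = 2.3560 * 8.314 * 568.4910 / 0.5440
= 11135.4789 / 0.5440 = 20469.6304 Pa = 20.4696 kPa

20.4696 kPa


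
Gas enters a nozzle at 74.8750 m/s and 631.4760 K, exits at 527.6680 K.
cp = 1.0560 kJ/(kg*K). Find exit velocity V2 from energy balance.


dT = 103.8080 K
2*cp*1000*dT = 219242.4960
V1^2 = 5606.2656
V2 = sqrt(224848.7616) = 474.1822 m/s

474.1822 m/s


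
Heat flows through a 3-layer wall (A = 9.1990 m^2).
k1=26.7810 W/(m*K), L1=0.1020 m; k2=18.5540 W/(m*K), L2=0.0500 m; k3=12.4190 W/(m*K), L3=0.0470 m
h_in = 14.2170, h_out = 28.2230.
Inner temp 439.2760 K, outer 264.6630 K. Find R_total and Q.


R_conv_in = 1/(14.2170*9.1990) = 0.0076
R_1 = 0.1020/(26.7810*9.1990) = 0.0004
R_2 = 0.0500/(18.5540*9.1990) = 0.0003
R_3 = 0.0470/(12.4190*9.1990) = 0.0004
R_conv_out = 1/(28.2230*9.1990) = 0.0039
R_total = 0.0126 K/W
Q = 174.6130 / 0.0126 = 13840.1379 W

R_total = 0.0126 K/W, Q = 13840.1379 W


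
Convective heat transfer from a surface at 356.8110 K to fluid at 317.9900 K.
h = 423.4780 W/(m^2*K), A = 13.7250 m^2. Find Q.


dT = 38.8210 K
Q = 423.4780 * 13.7250 * 38.8210 = 225636.7963 W

225636.7963 W


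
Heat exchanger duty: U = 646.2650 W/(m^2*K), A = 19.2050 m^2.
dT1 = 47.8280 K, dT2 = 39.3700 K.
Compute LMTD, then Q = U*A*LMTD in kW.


LMTD = 43.4619 K
Q = 646.2650 * 19.2050 * 43.4619 = 539428.4712 W = 539.4285 kW

539.4285 kW


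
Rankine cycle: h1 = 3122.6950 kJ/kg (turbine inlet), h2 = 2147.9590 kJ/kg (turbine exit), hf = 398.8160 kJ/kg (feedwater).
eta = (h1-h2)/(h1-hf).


W = 974.7360 kJ/kg
Q_in = 2723.8790 kJ/kg
eta = 0.3578 = 35.7848%

eta = 35.7848%


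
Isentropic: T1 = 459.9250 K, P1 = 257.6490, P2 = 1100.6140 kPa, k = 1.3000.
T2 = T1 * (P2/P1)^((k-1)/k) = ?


(k-1)/k = 0.2308
(P2/P1)^exp = 1.3981
T2 = 459.9250 * 1.3981 = 643.0009 K

643.0009 K


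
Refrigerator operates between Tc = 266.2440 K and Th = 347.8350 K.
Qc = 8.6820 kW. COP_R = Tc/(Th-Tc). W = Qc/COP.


COP = 266.2440 / 81.5910 = 3.2632
W = 8.6820 / 3.2632 = 2.6606 kW

COP = 3.2632, W = 2.6606 kW


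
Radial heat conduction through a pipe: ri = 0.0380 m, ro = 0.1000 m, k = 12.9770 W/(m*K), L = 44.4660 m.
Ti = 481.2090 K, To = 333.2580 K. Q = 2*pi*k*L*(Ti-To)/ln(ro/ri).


dT = 147.9510 K
ln(ro/ri) = 0.9676
Q = 2*pi*12.9770*44.4660*147.9510 / 0.9676 = 554384.9751 W

554384.9751 W


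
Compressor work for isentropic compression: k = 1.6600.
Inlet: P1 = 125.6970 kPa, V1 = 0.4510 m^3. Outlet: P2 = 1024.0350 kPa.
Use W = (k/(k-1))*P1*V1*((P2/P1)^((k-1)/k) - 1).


(k-1)/k = 0.3976
(P2/P1)^exp = 2.3025
W = 2.5152 * 125.6970 * 0.4510 * (2.3025 - 1) = 185.7143 kJ

185.7143 kJ


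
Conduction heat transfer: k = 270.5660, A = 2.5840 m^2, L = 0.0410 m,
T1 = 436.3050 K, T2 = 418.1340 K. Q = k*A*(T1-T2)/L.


dT = 18.1710 K
Q = 270.5660 * 2.5840 * 18.1710 / 0.0410 = 309856.5650 W

309856.5650 W


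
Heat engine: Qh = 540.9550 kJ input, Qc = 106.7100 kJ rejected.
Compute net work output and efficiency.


W = 540.9550 - 106.7100 = 434.2450 kJ
eta = 434.2450 / 540.9550 = 0.8027 = 80.2738%

W = 434.2450 kJ, eta = 80.2738%


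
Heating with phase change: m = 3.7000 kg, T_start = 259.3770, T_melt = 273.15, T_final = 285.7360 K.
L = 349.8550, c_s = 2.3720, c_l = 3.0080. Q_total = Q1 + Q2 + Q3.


Q1 (sensible, solid) = 3.7000 * 2.3720 * 13.7730 = 120.8774 kJ
Q2 (latent) = 3.7000 * 349.8550 = 1294.4635 kJ
Q3 (sensible, liquid) = 3.7000 * 3.0080 * 12.5860 = 140.0771 kJ
Q_total = 1555.4180 kJ

1555.4180 kJ


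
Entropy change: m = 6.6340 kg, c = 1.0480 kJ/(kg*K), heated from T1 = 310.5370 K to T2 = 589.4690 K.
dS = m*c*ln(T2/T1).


T2/T1 = 1.8982
ln(T2/T1) = 0.6409
dS = 6.6340 * 1.0480 * 0.6409 = 4.4559 kJ/K

4.4559 kJ/K


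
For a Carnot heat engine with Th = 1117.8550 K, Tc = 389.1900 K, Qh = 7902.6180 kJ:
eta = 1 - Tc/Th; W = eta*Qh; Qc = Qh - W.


eta = 1 - 389.1900/1117.8550 = 0.6518
W = 0.6518 * 7902.6180 = 5151.2595 kJ
Qc = 7902.6180 - 5151.2595 = 2751.3585 kJ

eta = 65.1842%, W = 5151.2595 kJ, Qc = 2751.3585 kJ


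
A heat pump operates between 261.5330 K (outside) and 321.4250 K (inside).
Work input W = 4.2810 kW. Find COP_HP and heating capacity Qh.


COP = 321.4250 / 59.8920 = 5.3667
Qh = 5.3667 * 4.2810 = 22.9750 kW

COP = 5.3667, Qh = 22.9750 kW


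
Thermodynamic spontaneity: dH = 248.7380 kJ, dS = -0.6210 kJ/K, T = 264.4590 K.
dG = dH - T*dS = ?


T*dS = 264.4590 * -0.6210 = -164.2290 kJ
dG = 248.7380 + 164.2290 = 412.9670 kJ (non-spontaneous)

dG = 412.9670 kJ, non-spontaneous


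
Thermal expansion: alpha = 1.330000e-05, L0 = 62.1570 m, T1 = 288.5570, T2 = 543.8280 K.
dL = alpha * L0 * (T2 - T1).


dT = 255.2710 K
dL = 1.330000e-05 * 62.1570 * 255.2710 = 0.211029 m
L_final = 62.368029 m

dL = 0.211029 m


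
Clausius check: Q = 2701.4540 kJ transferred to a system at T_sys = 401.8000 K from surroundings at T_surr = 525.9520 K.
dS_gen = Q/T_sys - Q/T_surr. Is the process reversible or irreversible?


dS_sys = 2701.4540/401.8000 = 6.7234 kJ/K
dS_surr = -2701.4540/525.9520 = -5.1363 kJ/K
dS_gen = 6.7234 - 5.1363 = 1.5871 kJ/K (irreversible)

dS_gen = 1.5871 kJ/K, irreversible


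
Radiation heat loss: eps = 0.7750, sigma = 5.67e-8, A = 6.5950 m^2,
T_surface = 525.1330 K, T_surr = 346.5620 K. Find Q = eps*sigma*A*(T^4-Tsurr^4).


T^4 = 7.6046e+10
Tsurr^4 = 1.4425e+10
Q = 0.7750 * 5.67e-8 * 6.5950 * 6.1621e+10 = 17857.7819 W

17857.7819 W


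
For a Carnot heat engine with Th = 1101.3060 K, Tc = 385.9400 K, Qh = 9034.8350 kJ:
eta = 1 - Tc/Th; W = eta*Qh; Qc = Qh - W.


eta = 1 - 385.9400/1101.3060 = 0.6496
W = 0.6496 * 9034.8350 = 5868.6812 kJ
Qc = 9034.8350 - 5868.6812 = 3166.1538 kJ

eta = 64.9562%, W = 5868.6812 kJ, Qc = 3166.1538 kJ


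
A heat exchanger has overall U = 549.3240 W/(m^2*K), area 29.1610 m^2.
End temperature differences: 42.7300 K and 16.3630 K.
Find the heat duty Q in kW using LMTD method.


LMTD = 27.4691 K
Q = 549.3240 * 29.1610 * 27.4691 = 440023.0368 W = 440.0230 kW

440.0230 kW


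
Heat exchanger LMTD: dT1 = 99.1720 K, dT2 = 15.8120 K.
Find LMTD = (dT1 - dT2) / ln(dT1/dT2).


dT1/dT2 = 6.2719
ln(dT1/dT2) = 1.8361
LMTD = 83.3600 / 1.8361 = 45.4009 K

45.4009 K


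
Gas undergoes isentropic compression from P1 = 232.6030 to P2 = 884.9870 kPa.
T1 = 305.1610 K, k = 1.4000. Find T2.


(k-1)/k = 0.2857
(P2/P1)^exp = 1.4649
T2 = 305.1610 * 1.4649 = 447.0285 K

447.0285 K


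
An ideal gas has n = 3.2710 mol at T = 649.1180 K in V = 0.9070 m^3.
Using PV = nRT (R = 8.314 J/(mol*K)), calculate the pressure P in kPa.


P = nRT/V = 3.2710 * 8.314 * 649.1180 / 0.9070
= 17652.8250 / 0.9070 = 19462.8721 Pa = 19.4629 kPa

19.4629 kPa


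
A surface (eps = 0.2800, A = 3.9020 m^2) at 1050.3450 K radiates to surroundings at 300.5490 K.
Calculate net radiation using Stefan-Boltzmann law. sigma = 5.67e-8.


T^4 = 1.2171e+12
Tsurr^4 = 8.1595e+09
Q = 0.2800 * 5.67e-8 * 3.9020 * 1.2089e+12 = 74891.9151 W

74891.9151 W


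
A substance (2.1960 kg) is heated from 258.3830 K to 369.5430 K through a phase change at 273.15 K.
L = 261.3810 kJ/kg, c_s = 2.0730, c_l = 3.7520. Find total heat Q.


Q1 (sensible, solid) = 2.1960 * 2.0730 * 14.7670 = 67.2239 kJ
Q2 (latent) = 2.1960 * 261.3810 = 573.9927 kJ
Q3 (sensible, liquid) = 2.1960 * 3.7520 * 96.3930 = 794.2197 kJ
Q_total = 1435.4363 kJ

1435.4363 kJ


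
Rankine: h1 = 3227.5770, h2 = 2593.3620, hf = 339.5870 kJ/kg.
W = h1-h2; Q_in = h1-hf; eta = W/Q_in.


W = 634.2150 kJ/kg
Q_in = 2887.9900 kJ/kg
eta = 0.2196 = 21.9604%

eta = 21.9604%


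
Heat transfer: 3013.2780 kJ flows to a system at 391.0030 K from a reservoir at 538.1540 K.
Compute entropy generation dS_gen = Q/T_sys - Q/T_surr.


dS_sys = 3013.2780/391.0030 = 7.7065 kJ/K
dS_surr = -3013.2780/538.1540 = -5.5993 kJ/K
dS_gen = 7.7065 - 5.5993 = 2.1072 kJ/K (irreversible)

dS_gen = 2.1072 kJ/K, irreversible


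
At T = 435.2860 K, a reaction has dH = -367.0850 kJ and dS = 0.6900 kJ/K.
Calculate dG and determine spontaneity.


T*dS = 435.2860 * 0.6900 = 300.3473 kJ
dG = -367.0850 - 300.3473 = -667.4323 kJ (spontaneous)

dG = -667.4323 kJ, spontaneous


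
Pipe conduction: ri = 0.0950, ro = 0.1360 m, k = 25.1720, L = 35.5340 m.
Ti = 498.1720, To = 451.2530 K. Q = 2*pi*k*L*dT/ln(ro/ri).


dT = 46.9190 K
ln(ro/ri) = 0.3588
Q = 2*pi*25.1720*35.5340*46.9190 / 0.3588 = 734961.5838 W

734961.5838 W


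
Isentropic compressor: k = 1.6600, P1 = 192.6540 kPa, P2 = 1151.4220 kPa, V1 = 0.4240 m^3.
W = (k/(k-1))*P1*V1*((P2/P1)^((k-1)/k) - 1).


(k-1)/k = 0.3976
(P2/P1)^exp = 2.0357
W = 2.5152 * 192.6540 * 0.4240 * (2.0357 - 1) = 212.7834 kJ

212.7834 kJ


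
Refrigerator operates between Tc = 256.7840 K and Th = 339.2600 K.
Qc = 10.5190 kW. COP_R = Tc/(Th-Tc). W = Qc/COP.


COP = 256.7840 / 82.4760 = 3.1134
W = 10.5190 / 3.1134 = 3.3786 kW

COP = 3.1134, W = 3.3786 kW


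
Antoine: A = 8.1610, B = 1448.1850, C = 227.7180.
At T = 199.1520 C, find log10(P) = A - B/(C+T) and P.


C+T = 426.8700
B/(C+T) = 3.3926
log10(P) = 8.1610 - 3.3926 = 4.7684
P = 10^4.7684 = 58672.3085 mmHg

58672.3085 mmHg


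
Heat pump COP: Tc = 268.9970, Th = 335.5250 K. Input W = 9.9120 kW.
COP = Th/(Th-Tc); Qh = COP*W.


COP = 335.5250 / 66.5280 = 5.0434
Qh = 5.0434 * 9.9120 = 49.9898 kW

COP = 5.0434, Qh = 49.9898 kW


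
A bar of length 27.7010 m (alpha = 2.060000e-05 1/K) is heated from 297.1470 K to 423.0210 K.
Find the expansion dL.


dT = 125.8740 K
dL = 2.060000e-05 * 27.7010 * 125.8740 = 0.071829 m
L_final = 27.772829 m

dL = 0.071829 m


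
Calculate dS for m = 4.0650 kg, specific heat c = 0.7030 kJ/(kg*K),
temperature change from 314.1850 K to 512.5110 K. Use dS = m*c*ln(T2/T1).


T2/T1 = 1.6312
ln(T2/T1) = 0.4893
dS = 4.0650 * 0.7030 * 0.4893 = 1.3984 kJ/K

1.3984 kJ/K


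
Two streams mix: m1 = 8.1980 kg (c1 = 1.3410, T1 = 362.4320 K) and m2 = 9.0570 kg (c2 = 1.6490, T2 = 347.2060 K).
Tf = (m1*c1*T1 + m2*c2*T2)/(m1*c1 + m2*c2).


num = 9169.9219
den = 25.9285
Tf = 353.6617 K

353.6617 K


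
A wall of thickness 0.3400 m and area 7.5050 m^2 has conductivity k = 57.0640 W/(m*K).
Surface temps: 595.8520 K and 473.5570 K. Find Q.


dT = 122.2950 K
Q = 57.0640 * 7.5050 * 122.2950 / 0.3400 = 154043.2568 W

154043.2568 W


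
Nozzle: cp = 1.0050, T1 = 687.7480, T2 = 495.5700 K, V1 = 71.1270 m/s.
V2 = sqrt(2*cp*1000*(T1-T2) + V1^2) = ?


dT = 192.1780 K
2*cp*1000*dT = 386277.7800
V1^2 = 5059.0501
V2 = sqrt(391336.8301) = 625.5692 m/s

625.5692 m/s


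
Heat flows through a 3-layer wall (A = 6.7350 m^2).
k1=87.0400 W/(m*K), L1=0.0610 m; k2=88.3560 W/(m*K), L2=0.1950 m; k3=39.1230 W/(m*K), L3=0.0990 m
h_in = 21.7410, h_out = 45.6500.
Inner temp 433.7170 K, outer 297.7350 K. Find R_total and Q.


R_conv_in = 1/(21.7410*6.7350) = 0.0068
R_1 = 0.0610/(87.0400*6.7350) = 0.0001
R_2 = 0.1950/(88.3560*6.7350) = 0.0003
R_3 = 0.0990/(39.1230*6.7350) = 0.0004
R_conv_out = 1/(45.6500*6.7350) = 0.0033
R_total = 0.0109 K/W
Q = 135.9820 / 0.0109 = 12487.5517 W

R_total = 0.0109 K/W, Q = 12487.5517 W


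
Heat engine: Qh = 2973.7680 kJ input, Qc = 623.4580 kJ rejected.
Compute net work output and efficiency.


W = 2973.7680 - 623.4580 = 2350.3100 kJ
eta = 2350.3100 / 2973.7680 = 0.7903 = 79.0347%

W = 2350.3100 kJ, eta = 79.0347%


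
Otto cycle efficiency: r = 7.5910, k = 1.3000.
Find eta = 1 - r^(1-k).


r^(k-1) = 1.8369
eta = 1 - 1/1.8369 = 0.4556 = 45.5610%

45.5610%


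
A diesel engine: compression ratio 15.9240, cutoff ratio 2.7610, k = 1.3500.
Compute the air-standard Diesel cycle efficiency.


r^(k-1) = 2.6346
rc^k = 3.9395
eta = 0.5307 = 53.0690%

53.0690%


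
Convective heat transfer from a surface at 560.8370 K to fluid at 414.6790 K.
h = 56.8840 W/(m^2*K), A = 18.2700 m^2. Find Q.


dT = 146.1580 K
Q = 56.8840 * 18.2700 * 146.1580 = 151897.7240 W

151897.7240 W


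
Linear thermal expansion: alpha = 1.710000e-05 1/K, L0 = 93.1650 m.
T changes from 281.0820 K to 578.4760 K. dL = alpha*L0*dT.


dT = 297.3940 K
dL = 1.710000e-05 * 93.1650 * 297.3940 = 0.473785 m
L_final = 93.638785 m

dL = 0.473785 m


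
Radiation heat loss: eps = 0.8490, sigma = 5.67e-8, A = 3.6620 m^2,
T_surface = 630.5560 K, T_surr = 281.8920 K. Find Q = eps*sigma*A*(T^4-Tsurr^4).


T^4 = 1.5809e+11
Tsurr^4 = 6.3144e+09
Q = 0.8490 * 5.67e-8 * 3.6620 * 1.5177e+11 = 26754.7525 W

26754.7525 W


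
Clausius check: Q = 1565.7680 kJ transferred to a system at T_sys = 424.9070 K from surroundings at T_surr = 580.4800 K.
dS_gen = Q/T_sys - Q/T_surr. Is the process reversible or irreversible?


dS_sys = 1565.7680/424.9070 = 3.6850 kJ/K
dS_surr = -1565.7680/580.4800 = -2.6974 kJ/K
dS_gen = 3.6850 - 2.6974 = 0.9876 kJ/K (irreversible)

dS_gen = 0.9876 kJ/K, irreversible


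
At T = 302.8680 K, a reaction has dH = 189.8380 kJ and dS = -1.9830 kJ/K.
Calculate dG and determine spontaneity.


T*dS = 302.8680 * -1.9830 = -600.5872 kJ
dG = 189.8380 + 600.5872 = 790.4252 kJ (non-spontaneous)

dG = 790.4252 kJ, non-spontaneous


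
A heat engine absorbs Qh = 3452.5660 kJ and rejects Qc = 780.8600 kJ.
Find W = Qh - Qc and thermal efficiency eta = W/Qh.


W = 3452.5660 - 780.8600 = 2671.7060 kJ
eta = 2671.7060 / 3452.5660 = 0.7738 = 77.3832%

W = 2671.7060 kJ, eta = 77.3832%


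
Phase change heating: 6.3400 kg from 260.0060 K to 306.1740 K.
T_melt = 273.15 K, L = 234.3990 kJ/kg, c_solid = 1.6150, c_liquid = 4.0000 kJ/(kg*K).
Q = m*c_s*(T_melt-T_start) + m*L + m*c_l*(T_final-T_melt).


Q1 (sensible, solid) = 6.3400 * 1.6150 * 13.1440 = 134.5827 kJ
Q2 (latent) = 6.3400 * 234.3990 = 1486.0897 kJ
Q3 (sensible, liquid) = 6.3400 * 4.0000 * 33.0240 = 837.4886 kJ
Q_total = 2458.1610 kJ

2458.1610 kJ


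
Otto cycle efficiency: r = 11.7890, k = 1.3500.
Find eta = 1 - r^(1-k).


r^(k-1) = 2.3715
eta = 1 - 1/2.3715 = 0.5783 = 57.8320%

57.8320%


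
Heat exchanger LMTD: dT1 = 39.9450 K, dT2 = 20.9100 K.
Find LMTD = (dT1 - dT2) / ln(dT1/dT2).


dT1/dT2 = 1.9103
ln(dT1/dT2) = 0.6473
LMTD = 19.0350 / 0.6473 = 29.4079 K

29.4079 K


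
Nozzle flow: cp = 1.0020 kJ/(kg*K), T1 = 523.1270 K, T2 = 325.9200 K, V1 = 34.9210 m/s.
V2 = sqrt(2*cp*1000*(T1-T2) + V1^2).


dT = 197.2070 K
2*cp*1000*dT = 395202.8280
V1^2 = 1219.4762
V2 = sqrt(396422.3042) = 629.6208 m/s

629.6208 m/s


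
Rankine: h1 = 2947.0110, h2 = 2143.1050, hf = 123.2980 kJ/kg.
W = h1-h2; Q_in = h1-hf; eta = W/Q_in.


W = 803.9060 kJ/kg
Q_in = 2823.7130 kJ/kg
eta = 0.2847 = 28.4698%

eta = 28.4698%


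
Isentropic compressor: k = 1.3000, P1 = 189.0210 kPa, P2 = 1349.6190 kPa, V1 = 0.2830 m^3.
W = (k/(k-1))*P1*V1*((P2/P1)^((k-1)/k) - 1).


(k-1)/k = 0.2308
(P2/P1)^exp = 1.5740
W = 4.3333 * 189.0210 * 0.2830 * (1.5740 - 1) = 133.0575 kJ

133.0575 kJ


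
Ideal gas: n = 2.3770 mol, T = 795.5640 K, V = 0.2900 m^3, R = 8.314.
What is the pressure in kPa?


P = nRT/V = 2.3770 * 8.314 * 795.5640 / 0.2900
= 15722.2365 / 0.2900 = 54214.6086 Pa = 54.2146 kPa

54.2146 kPa


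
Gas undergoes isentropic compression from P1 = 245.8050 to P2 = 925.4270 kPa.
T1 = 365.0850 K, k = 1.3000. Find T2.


(k-1)/k = 0.2308
(P2/P1)^exp = 1.3579
T2 = 365.0850 * 1.3579 = 495.7466 K

495.7466 K


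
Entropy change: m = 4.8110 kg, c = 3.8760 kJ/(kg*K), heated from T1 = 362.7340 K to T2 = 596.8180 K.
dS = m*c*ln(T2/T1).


T2/T1 = 1.6453
ln(T2/T1) = 0.4979
dS = 4.8110 * 3.8760 * 0.4979 = 9.2853 kJ/K

9.2853 kJ/K


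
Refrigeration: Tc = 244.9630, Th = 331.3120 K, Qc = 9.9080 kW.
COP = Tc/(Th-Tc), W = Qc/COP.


COP = 244.9630 / 86.3490 = 2.8369
W = 9.9080 / 2.8369 = 3.4926 kW

COP = 2.8369, W = 3.4926 kW


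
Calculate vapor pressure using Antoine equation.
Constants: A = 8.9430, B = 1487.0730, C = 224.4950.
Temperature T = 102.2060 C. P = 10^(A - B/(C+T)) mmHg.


C+T = 326.7010
B/(C+T) = 4.5518
log10(P) = 8.9430 - 4.5518 = 4.3912
P = 10^4.3912 = 24615.8092 mmHg

24615.8092 mmHg


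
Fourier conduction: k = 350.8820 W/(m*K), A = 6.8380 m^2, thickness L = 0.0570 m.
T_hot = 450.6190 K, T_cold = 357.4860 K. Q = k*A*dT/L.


dT = 93.1330 K
Q = 350.8820 * 6.8380 * 93.1330 / 0.0570 = 3920296.5759 W

3920296.5759 W


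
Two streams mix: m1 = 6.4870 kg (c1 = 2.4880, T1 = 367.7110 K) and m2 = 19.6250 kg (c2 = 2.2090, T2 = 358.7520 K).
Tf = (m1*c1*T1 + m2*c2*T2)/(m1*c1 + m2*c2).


num = 21487.2112
den = 59.4913
Tf = 361.1825 K

361.1825 K


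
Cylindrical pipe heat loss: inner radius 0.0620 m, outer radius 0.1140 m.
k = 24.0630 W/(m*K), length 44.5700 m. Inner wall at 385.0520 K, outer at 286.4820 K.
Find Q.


dT = 98.5700 K
ln(ro/ri) = 0.6091
Q = 2*pi*24.0630*44.5700*98.5700 / 0.6091 = 1090571.2752 W

1090571.2752 W


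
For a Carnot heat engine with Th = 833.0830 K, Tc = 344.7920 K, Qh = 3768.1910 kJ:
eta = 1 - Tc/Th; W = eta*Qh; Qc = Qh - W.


eta = 1 - 344.7920/833.0830 = 0.5861
W = 0.5861 * 3768.1910 = 2208.6320 kJ
Qc = 3768.1910 - 2208.6320 = 1559.5590 kJ

eta = 58.6125%, W = 2208.6320 kJ, Qc = 1559.5590 kJ


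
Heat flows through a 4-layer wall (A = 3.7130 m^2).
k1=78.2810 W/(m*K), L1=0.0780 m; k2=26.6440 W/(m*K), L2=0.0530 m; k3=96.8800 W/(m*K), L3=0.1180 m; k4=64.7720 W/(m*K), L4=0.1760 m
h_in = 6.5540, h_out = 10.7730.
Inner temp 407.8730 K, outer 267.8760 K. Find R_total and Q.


R_conv_in = 1/(6.5540*3.7130) = 0.0411
R_1 = 0.0780/(78.2810*3.7130) = 0.0003
R_2 = 0.0530/(26.6440*3.7130) = 0.0005
R_3 = 0.1180/(96.8800*3.7130) = 0.0003
R_4 = 0.1760/(64.7720*3.7130) = 0.0007
R_conv_out = 1/(10.7730*3.7130) = 0.0250
R_total = 0.0680 K/W
Q = 139.9970 / 0.0680 = 2060.0844 W

R_total = 0.0680 K/W, Q = 2060.0844 W


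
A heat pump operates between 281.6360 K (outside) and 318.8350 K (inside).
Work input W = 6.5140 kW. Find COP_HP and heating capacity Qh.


COP = 318.8350 / 37.1990 = 8.5711
Qh = 8.5711 * 6.5140 = 55.8319 kW

COP = 8.5711, Qh = 55.8319 kW


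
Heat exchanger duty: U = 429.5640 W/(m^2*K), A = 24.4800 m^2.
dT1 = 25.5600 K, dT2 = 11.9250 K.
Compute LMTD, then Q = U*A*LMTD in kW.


LMTD = 17.8845 K
Q = 429.5640 * 24.4800 * 17.8845 = 188068.6188 W = 188.0686 kW

188.0686 kW


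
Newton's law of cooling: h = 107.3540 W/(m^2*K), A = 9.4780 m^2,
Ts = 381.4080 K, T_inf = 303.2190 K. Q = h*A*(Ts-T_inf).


dT = 78.1890 K
Q = 107.3540 * 9.4780 * 78.1890 = 79557.4023 W

79557.4023 W


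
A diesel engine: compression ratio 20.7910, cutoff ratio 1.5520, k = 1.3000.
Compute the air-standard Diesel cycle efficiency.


r^(k-1) = 2.4852
rc^k = 1.7708
eta = 0.5678 = 56.7812%

56.7812%


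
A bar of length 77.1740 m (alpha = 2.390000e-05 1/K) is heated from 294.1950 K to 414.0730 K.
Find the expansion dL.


dT = 119.8780 K
dL = 2.390000e-05 * 77.1740 * 119.8780 = 0.221110 m
L_final = 77.395110 m

dL = 0.221110 m


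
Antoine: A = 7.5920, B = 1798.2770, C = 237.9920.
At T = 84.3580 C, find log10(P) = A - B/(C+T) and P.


C+T = 322.3500
B/(C+T) = 5.5786
log10(P) = 7.5920 - 5.5786 = 2.0134
P = 10^2.0134 = 103.1223 mmHg

103.1223 mmHg


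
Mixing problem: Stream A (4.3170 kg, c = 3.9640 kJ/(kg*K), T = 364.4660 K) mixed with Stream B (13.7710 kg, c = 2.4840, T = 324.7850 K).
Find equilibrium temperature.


num = 17346.9303
den = 51.3198
Tf = 338.0166 K

338.0166 K


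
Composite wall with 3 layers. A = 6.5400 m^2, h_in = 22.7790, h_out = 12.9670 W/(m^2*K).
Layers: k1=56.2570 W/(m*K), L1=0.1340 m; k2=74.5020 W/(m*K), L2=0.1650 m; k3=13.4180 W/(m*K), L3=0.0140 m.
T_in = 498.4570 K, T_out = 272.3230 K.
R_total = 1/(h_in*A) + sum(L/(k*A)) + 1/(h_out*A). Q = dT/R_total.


R_conv_in = 1/(22.7790*6.5400) = 0.0067
R_1 = 0.1340/(56.2570*6.5400) = 0.0004
R_2 = 0.1650/(74.5020*6.5400) = 0.0003
R_3 = 0.0140/(13.4180*6.5400) = 0.0002
R_conv_out = 1/(12.9670*6.5400) = 0.0118
R_total = 0.0194 K/W
Q = 226.1340 / 0.0194 = 11676.3687 W

R_total = 0.0194 K/W, Q = 11676.3687 W


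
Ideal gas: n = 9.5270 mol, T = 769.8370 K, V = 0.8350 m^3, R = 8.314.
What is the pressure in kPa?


P = nRT/V = 9.5270 * 8.314 * 769.8370 / 0.8350
= 60976.8472 / 0.8350 = 73026.1644 Pa = 73.0262 kPa

73.0262 kPa


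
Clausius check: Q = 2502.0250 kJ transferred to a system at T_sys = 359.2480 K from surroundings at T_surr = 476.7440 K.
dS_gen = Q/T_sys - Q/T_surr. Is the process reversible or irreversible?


dS_sys = 2502.0250/359.2480 = 6.9646 kJ/K
dS_surr = -2502.0250/476.7440 = -5.2482 kJ/K
dS_gen = 6.9646 - 5.2482 = 1.7165 kJ/K (irreversible)

dS_gen = 1.7165 kJ/K, irreversible


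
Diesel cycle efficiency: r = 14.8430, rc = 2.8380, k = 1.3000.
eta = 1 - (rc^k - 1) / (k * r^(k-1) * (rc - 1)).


r^(k-1) = 2.2462
rc^k = 3.8808
eta = 0.4633 = 46.3264%

46.3264%


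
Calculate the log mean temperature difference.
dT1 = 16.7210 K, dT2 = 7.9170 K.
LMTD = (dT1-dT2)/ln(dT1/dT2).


dT1/dT2 = 2.1120
ln(dT1/dT2) = 0.7477
LMTD = 8.8040 / 0.7477 = 11.7755 K

11.7755 K


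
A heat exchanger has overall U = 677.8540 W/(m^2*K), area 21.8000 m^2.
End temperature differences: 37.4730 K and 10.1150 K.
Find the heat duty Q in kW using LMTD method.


LMTD = 20.8903 K
Q = 677.8540 * 21.8000 * 20.8903 = 308700.9291 W = 308.7009 kW

308.7009 kW


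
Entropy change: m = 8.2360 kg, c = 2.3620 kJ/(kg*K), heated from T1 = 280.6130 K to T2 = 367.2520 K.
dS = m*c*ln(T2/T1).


T2/T1 = 1.3087
ln(T2/T1) = 0.2691
dS = 8.2360 * 2.3620 * 0.2691 = 5.2344 kJ/K

5.2344 kJ/K


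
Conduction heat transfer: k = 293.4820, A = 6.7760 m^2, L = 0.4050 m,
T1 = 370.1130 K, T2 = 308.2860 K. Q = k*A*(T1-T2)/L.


dT = 61.8270 K
Q = 293.4820 * 6.7760 * 61.8270 / 0.4050 = 303583.3983 W

303583.3983 W


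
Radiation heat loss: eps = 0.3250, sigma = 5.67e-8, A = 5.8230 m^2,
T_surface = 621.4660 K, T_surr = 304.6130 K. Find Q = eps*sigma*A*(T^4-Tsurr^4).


T^4 = 1.4917e+11
Tsurr^4 = 8.6098e+09
Q = 0.3250 * 5.67e-8 * 5.8230 * 1.4056e+11 = 15082.1344 W

15082.1344 W


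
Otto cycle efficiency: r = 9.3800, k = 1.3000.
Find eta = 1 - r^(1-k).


r^(k-1) = 1.9573
eta = 1 - 1/1.9573 = 0.4891 = 48.9096%

48.9096%


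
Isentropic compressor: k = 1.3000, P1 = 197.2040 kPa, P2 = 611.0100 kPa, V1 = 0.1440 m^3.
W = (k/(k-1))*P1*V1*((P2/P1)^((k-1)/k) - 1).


(k-1)/k = 0.2308
(P2/P1)^exp = 1.2982
W = 4.3333 * 197.2040 * 0.1440 * (1.2982 - 1) = 36.6939 kJ

36.6939 kJ


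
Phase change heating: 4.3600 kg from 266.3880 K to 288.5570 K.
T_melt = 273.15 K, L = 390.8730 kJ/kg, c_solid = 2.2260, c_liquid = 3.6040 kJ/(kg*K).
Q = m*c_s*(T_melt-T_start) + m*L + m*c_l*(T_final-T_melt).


Q1 (sensible, solid) = 4.3600 * 2.2260 * 6.7620 = 65.6276 kJ
Q2 (latent) = 4.3600 * 390.8730 = 1704.2063 kJ
Q3 (sensible, liquid) = 4.3600 * 3.6040 * 15.4070 = 242.0970 kJ
Q_total = 2011.9309 kJ

2011.9309 kJ


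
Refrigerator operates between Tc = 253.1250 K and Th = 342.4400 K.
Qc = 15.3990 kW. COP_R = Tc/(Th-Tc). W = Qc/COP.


COP = 253.1250 / 89.3150 = 2.8341
W = 15.3990 / 2.8341 = 5.4335 kW

COP = 2.8341, W = 5.4335 kW


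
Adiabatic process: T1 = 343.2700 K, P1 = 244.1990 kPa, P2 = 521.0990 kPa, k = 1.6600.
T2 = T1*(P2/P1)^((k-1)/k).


(k-1)/k = 0.3976
(P2/P1)^exp = 1.3517
T2 = 343.2700 * 1.3517 = 463.9949 K

463.9949 K


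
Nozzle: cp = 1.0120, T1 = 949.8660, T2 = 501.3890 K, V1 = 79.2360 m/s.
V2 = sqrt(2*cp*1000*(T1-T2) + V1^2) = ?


dT = 448.4770 K
2*cp*1000*dT = 907717.4480
V1^2 = 6278.3437
V2 = sqrt(913995.7917) = 956.0313 m/s

956.0313 m/s


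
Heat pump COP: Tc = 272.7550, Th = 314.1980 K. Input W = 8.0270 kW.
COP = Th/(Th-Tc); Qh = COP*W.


COP = 314.1980 / 41.4430 = 7.5814
Qh = 7.5814 * 8.0270 = 60.8563 kW

COP = 7.5814, Qh = 60.8563 kW


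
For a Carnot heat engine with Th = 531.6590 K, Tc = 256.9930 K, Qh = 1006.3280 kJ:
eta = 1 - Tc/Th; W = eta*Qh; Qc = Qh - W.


eta = 1 - 256.9930/531.6590 = 0.5166
W = 0.5166 * 1006.3280 = 519.8898 kJ
Qc = 1006.3280 - 519.8898 = 486.4382 kJ

eta = 51.6621%, W = 519.8898 kJ, Qc = 486.4382 kJ


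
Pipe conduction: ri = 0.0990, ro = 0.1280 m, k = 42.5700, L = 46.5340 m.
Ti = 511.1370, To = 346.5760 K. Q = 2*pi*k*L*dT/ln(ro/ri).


dT = 164.5610 K
ln(ro/ri) = 0.2569
Q = 2*pi*42.5700*46.5340*164.5610 / 0.2569 = 7972584.1747 W

7972584.1747 W


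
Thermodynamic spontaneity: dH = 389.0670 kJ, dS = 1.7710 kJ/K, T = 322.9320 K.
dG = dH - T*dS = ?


T*dS = 322.9320 * 1.7710 = 571.9126 kJ
dG = 389.0670 - 571.9126 = -182.8456 kJ (spontaneous)

dG = -182.8456 kJ, spontaneous


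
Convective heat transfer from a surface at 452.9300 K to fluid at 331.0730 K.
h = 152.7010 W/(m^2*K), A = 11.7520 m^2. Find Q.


dT = 121.8570 K
Q = 152.7010 * 11.7520 * 121.8570 = 218677.5230 W

218677.5230 W


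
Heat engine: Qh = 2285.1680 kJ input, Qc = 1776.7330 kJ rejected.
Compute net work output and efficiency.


W = 2285.1680 - 1776.7330 = 508.4350 kJ
eta = 508.4350 / 2285.1680 = 0.2225 = 22.2493%

W = 508.4350 kJ, eta = 22.2493%


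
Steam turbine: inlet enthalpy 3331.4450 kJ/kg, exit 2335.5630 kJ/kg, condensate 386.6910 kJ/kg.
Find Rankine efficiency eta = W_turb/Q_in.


W = 995.8820 kJ/kg
Q_in = 2944.7540 kJ/kg
eta = 0.3382 = 33.8189%

eta = 33.8189%


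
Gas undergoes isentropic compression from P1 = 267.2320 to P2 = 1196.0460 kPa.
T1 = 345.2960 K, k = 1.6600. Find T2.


(k-1)/k = 0.3976
(P2/P1)^exp = 1.8146
T2 = 345.2960 * 1.8146 = 626.5662 K

626.5662 K


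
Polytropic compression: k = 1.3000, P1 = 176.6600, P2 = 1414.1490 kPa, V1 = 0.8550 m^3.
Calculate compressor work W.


(k-1)/k = 0.2308
(P2/P1)^exp = 1.6161
W = 4.3333 * 176.6600 * 0.8550 * (1.6161 - 1) = 403.2500 kJ

403.2500 kJ


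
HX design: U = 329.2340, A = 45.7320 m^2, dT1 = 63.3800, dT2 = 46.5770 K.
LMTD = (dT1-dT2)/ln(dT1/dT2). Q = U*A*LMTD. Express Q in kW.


LMTD = 54.5478 K
Q = 329.2340 * 45.7320 * 54.5478 = 821301.2335 W = 821.3012 kW

821.3012 kW


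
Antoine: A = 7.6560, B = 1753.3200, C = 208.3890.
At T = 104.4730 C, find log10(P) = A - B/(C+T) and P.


C+T = 312.8620
B/(C+T) = 5.6041
log10(P) = 7.6560 - 5.6041 = 2.0519
P = 10^2.0519 = 112.6854 mmHg

112.6854 mmHg


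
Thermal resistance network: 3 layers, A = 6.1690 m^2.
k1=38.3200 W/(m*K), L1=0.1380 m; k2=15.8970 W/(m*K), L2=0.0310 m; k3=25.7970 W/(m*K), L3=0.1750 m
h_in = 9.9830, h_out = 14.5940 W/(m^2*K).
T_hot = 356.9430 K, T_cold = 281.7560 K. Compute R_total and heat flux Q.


R_conv_in = 1/(9.9830*6.1690) = 0.0162
R_1 = 0.1380/(38.3200*6.1690) = 0.0006
R_2 = 0.0310/(15.8970*6.1690) = 0.0003
R_3 = 0.1750/(25.7970*6.1690) = 0.0011
R_conv_out = 1/(14.5940*6.1690) = 0.0111
R_total = 0.0293 K/W
Q = 75.1870 / 0.0293 = 2562.2119 W

R_total = 0.0293 K/W, Q = 2562.2119 W


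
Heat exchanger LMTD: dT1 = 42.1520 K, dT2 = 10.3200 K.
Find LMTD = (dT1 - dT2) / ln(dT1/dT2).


dT1/dT2 = 4.0845
ln(dT1/dT2) = 1.4072
LMTD = 31.8320 / 1.4072 = 22.6208 K

22.6208 K


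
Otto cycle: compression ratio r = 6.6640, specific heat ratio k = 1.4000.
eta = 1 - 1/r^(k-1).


r^(k-1) = 2.1355
eta = 1 - 1/2.1355 = 0.5317 = 53.1720%

53.1720%


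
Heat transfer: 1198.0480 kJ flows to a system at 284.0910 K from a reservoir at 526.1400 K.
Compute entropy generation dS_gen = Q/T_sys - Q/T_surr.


dS_sys = 1198.0480/284.0910 = 4.2171 kJ/K
dS_surr = -1198.0480/526.1400 = -2.2771 kJ/K
dS_gen = 4.2171 - 2.2771 = 1.9401 kJ/K (irreversible)

dS_gen = 1.9401 kJ/K, irreversible


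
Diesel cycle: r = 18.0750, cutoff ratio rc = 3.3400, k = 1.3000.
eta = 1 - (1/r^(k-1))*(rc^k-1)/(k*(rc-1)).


r^(k-1) = 2.3830
rc^k = 4.7959
eta = 0.4764 = 47.6360%

47.6360%


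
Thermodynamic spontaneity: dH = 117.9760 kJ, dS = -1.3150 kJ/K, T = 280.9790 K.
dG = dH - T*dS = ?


T*dS = 280.9790 * -1.3150 = -369.4874 kJ
dG = 117.9760 + 369.4874 = 487.4634 kJ (non-spontaneous)

dG = 487.4634 kJ, non-spontaneous


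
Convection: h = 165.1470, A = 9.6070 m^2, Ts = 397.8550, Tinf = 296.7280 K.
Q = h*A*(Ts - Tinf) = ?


dT = 101.1270 K
Q = 165.1470 * 9.6070 * 101.1270 = 160444.7842 W

160444.7842 W


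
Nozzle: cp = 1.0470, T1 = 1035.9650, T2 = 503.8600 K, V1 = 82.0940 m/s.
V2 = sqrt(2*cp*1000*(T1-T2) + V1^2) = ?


dT = 532.1050 K
2*cp*1000*dT = 1114227.8700
V1^2 = 6739.4248
V2 = sqrt(1120967.2948) = 1058.7574 m/s

1058.7574 m/s


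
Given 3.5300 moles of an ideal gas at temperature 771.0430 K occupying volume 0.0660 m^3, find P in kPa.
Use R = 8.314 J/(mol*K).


P = nRT/V = 3.5300 * 8.314 * 771.0430 / 0.0660
= 22628.8938 / 0.0660 = 342862.0273 Pa = 342.8620 kPa

342.8620 kPa


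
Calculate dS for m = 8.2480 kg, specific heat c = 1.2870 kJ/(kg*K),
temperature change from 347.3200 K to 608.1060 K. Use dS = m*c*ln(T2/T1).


T2/T1 = 1.7509
ln(T2/T1) = 0.5601
dS = 8.2480 * 1.2870 * 0.5601 = 5.9456 kJ/K

5.9456 kJ/K


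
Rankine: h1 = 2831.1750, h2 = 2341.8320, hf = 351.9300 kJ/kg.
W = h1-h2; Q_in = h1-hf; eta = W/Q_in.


W = 489.3430 kJ/kg
Q_in = 2479.2450 kJ/kg
eta = 0.1974 = 19.7376%

eta = 19.7376%


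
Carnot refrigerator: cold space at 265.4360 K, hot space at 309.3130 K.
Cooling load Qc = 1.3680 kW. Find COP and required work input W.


COP = 265.4360 / 43.8770 = 6.0495
W = 1.3680 / 6.0495 = 0.2261 kW

COP = 6.0495, W = 0.2261 kW


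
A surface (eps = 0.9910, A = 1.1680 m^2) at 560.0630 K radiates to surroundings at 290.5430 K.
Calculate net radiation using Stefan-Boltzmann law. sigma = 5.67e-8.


T^4 = 9.8389e+10
Tsurr^4 = 7.1259e+09
Q = 0.9910 * 5.67e-8 * 1.1680 * 9.1263e+10 = 5989.5705 W

5989.5705 W


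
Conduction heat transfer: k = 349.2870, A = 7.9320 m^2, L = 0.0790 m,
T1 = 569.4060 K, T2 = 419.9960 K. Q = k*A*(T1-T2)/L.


dT = 149.4100 K
Q = 349.2870 * 7.9320 * 149.4100 / 0.0790 = 5239836.0931 W

5239836.0931 W


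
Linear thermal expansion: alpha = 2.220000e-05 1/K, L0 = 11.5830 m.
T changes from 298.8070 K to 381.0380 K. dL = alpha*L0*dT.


dT = 82.2310 K
dL = 2.220000e-05 * 11.5830 * 82.2310 = 0.021145 m
L_final = 11.604145 m

dL = 0.021145 m


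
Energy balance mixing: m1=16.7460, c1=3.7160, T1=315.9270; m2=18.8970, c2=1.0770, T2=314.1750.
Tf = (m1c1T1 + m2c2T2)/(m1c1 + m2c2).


num = 26053.6596
den = 82.5802
Tf = 315.4952 K

315.4952 K


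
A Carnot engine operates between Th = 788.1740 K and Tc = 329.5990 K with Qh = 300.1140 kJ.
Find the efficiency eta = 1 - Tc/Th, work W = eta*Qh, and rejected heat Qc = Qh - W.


eta = 1 - 329.5990/788.1740 = 0.5818
W = 0.5818 * 300.1140 = 174.6122 kJ
Qc = 300.1140 - 174.6122 = 125.5018 kJ

eta = 58.1819%, W = 174.6122 kJ, Qc = 125.5018 kJ


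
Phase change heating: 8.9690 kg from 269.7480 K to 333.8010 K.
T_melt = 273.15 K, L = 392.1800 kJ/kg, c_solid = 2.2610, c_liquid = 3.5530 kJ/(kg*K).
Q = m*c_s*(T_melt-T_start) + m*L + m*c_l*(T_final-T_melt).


Q1 (sensible, solid) = 8.9690 * 2.2610 * 3.4020 = 68.9888 kJ
Q2 (latent) = 8.9690 * 392.1800 = 3517.4624 kJ
Q3 (sensible, liquid) = 8.9690 * 3.5530 * 60.6510 = 1932.7567 kJ
Q_total = 5519.2080 kJ

5519.2080 kJ
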